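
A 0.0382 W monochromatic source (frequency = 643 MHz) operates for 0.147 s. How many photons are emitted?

1.32e22 photons

Total energy: E_total = P·t = 0.0382 × 0.147 = 0.005615 J.
Per-photon energy: E = 4.261e-25 J.
N = E_total / E_photon = 1.32e22.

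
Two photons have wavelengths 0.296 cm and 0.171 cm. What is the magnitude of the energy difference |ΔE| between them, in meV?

Using E = hc/λ: E₁ = 6.711 × 10^-23 J, E₂ = 1.162 × 10^-22 J.
|ΔE| = |6.711 × 10^-23 − 1.162 × 10^-22| = 4.91 × 10^-23 J = 0.306 meV.

0.306 meV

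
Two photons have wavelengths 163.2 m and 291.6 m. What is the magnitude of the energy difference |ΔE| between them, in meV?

Using E = hc/λ: E₁ = 1.2172 × 10^-27 J, E₂ = 6.8122 × 10^-28 J.
|ΔE| = |1.2172 × 10^-27 − 6.8122 × 10^-28| = 5.36 × 10^-28 J = 3.35 × 10^-6 meV.

3.35 × 10^-6 meV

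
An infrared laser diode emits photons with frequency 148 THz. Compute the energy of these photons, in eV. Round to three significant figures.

0.612 eV

Take h = 6.62607015e-34 J·s, 1 eV = 1.602176634e-19 J.
In SI units: f = 148 THz = 1.48e14 Hz.
Apply E = hf: E = 9.807e-20 J.
Converting to eV: E = 0.6121 eV ≈ 0.612 eV.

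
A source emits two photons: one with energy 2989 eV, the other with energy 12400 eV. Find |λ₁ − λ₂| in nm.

0.315 nm

Using λ = hc/E: λ₁ = 4.1480e-10 m, λ₂ = 9.9987e-11 m.
|Δλ| = |4.1480e-10 − 9.9987e-11| = 3.15e-10 m = 0.315 nm.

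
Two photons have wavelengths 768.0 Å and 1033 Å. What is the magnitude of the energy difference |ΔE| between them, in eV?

Using E = hc/λ: E₁ = 2.5865 × 10^-18 J, E₂ = 1.9230 × 10^-18 J.
|ΔE| = |2.5865 × 10^-18 − 1.9230 × 10^-18| = 6.64 × 10^-19 J = 4.14 eV.

4.14 eV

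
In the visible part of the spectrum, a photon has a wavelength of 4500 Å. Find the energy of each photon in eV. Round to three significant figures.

Convert to SI: λ = 4500 Å = 4.5 × 10^-7 m.
Since E = hc/λ for a photon, E = 4.414 × 10^-19 J.
Converting to eV: E = 2.755 eV ≈ 2.76 eV.

2.76 eV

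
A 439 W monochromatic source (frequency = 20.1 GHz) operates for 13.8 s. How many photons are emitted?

4.55 × 10^26 photons

Total energy: E_total = P·t = 439 × 13.8 = 6058 J.
Per-photon energy: E = 1.332 × 10^-23 J.
N = E_total / E_photon = 4.55 × 10^26.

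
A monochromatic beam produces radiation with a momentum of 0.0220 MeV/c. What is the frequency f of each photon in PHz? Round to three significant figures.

5320 PHz

Use h = 6.62607015 × 10^-34 J·s, c = 2.99792458 × 10^8 m/s, 1 eV = 1.602176634 × 10^-19 J.
In SI units: p = 0.0220 MeV/c = 1.1757 × 10^-23 kg·m/s.
The photon relation is f = pc/h, giving f = 5.320 × 10^18 Hz.
Converting to PHz: f = 5320 PHz ≈ 5320 PHz.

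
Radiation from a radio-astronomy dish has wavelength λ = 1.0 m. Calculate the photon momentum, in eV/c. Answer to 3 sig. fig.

(h = 6.62607015 × 10^-34 J·s, c = 2.99792458 × 10^8 m/s, 1 eV = 1.602176634 × 10^-19 J.)
For a photon p = h/λ, so p = 6.626 × 10^-34 kg·m/s.
Converting to eV/c: p = 1.240 × 10^-6 eV/c ≈ 1.24 × 10^-6 eV/c.

1.24 × 10^-6 eV/c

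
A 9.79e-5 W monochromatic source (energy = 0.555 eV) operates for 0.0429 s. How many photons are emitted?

Total energy: E_total = P·t = 9.79e-5 × 0.0429 = 4.200e-6 J.
Per-photon energy: E = 8.892e-20 J.
N = E_total / E_photon = 4.72e13.

4.72e13 photons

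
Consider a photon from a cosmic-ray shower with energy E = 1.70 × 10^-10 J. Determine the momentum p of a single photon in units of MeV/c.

Since p = E/c for a photon, p = 5.671 × 10^-19 kg·m/s.
Converting to MeV/c: p = 1061 MeV/c ≈ 1060 MeV/c.

1060 MeV/c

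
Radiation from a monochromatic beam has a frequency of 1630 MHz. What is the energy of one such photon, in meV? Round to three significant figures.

Take h = 6.62607015 × 10^-34 J·s, 1 eV = 1.602176634 × 10^-19 J.
First convert: f = 1630 MHz = 1.630 × 10^9 Hz.
Apply E = hf: E = 1.080 × 10^-24 J.
Converting to meV: E = 0.006741 meV ≈ 6.74 × 10^-3 meV.

6.74 × 10^-3 meV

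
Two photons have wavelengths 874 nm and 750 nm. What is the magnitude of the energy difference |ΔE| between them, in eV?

Using E = hc/λ: E₁ = 2.273e-19 J, E₂ = 2.649e-19 J.
|ΔE| = |2.273e-19 − 2.649e-19| = 3.76e-20 J = 0.235 eV.

0.235 eV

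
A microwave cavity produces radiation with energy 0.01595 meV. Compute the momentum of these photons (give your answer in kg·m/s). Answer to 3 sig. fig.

8.52e-33 kg·m/s

(c = 2.99792458e8 m/s, 1 eV = 1.602176634e-19 J.)
Convert to SI: E = 0.01595 meV = 2.5555e-24 J.
Apply p = E/c: p = 8.524e-33 kg·m/s.
So p ≈ 8.52e-33 kg·m/s.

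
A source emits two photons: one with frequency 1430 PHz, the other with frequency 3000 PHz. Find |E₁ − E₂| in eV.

6490 eV

Using E = hf: E₁ = 9.475 × 10^-16 J, E₂ = 1.988 × 10^-15 J.
|ΔE| = |9.475 × 10^-16 − 1.988 × 10^-15| = 1.04 × 10^-15 J = 6490 eV.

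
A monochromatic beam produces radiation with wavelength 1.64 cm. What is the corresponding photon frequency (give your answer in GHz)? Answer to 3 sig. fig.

18.3 GHz

First convert: λ = 1.64 cm = 0.0164 m.
Since f = c/λ for a photon, f = 1.828·10^10 Hz.
Converting to GHz: f = 18.28 GHz ≈ 18.3 GHz.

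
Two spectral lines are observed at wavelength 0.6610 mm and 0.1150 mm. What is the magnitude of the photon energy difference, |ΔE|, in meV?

Using E = hc/λ: E₁ = 3.0052e-22 J, E₂ = 1.7273e-21 J.
|ΔE| = |3.0052e-22 − 1.7273e-21| = 1.43e-21 J = 8.91 meV.

8.91 meV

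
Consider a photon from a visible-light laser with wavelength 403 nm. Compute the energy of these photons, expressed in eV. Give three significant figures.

3.08 eV

Use h = 6.62607015e-34 J·s, c = 2.99792458e8 m/s, 1 eV = 1.602176634e-19 J.
First convert: λ = 403 nm = 4.03e-7 m.
Since E = hc/λ for a photon, E = 4.929e-19 J.
Converting to eV: E = 3.077 eV ≈ 3.08 eV.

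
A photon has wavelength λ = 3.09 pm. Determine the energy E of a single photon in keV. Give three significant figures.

401 keV

Use h = 6.62607015e-34 J·s, c = 2.99792458e8 m/s, 1 eV = 1.602176634e-19 J.
In SI units: λ = 3.09 pm = 3.09e-12 m.
For a photon E = hc/λ, so E = 6.429e-14 J.
Converting to keV: E = 401.2 keV ≈ 401 keV.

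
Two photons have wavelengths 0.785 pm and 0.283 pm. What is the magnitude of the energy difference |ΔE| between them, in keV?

Using E = hc/λ: E₁ = 2.531 × 10^-13 J, E₂ = 7.019 × 10^-13 J.
|ΔE| = |2.531 × 10^-13 − 7.019 × 10^-13| = 4.49 × 10^-13 J = 2800 keV.

2800 keV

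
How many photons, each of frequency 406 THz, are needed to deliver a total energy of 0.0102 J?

Per-photon energy: E = 2.690·10^-19 J (from frequency = 406 THz).
N = E_total / E_photon = 0.0102 J / 2.690·10^-19 J = 3.79·10^16.

3.79·10^16 photons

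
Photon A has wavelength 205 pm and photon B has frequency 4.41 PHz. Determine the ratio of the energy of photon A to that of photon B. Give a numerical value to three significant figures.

E_A = 9.690e-16 J (from wavelength = 205 pm, via E = hc/λ).
E_B = 2.922e-18 J (from frequency = 4.41 PHz, via E = hf).
Ratio = 9.690e-16 / 2.922e-18 = 332.

332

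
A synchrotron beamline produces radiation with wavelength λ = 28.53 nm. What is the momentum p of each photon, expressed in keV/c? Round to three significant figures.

Use h = 6.62607015 × 10^-34 J·s, c = 2.99792458 × 10^8 m/s, 1 eV = 1.602176634 × 10^-19 J.
Convert to SI: λ = 28.53 nm = 2.853 × 10^-8 m.
Since p = h/λ for a photon, p = 2.322 × 10^-26 kg·m/s.
Converting to keV/c: p = 0.04346 keV/c ≈ 0.0435 keV/c.

0.0435 keV/c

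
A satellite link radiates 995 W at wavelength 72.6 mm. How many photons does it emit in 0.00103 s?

Total energy: E_total = P·t = 995 × 0.00103 = 1.025 J.
Per-photon energy: E = 2.736·10^-24 J.
N = E_total / E_photon = 3.75·10^23.

3.75·10^23 photons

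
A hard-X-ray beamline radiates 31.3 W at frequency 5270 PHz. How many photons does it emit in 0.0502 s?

Total energy: E_total = P·t = 31.3 × 0.0502 = 1.571 J.
Per-photon energy: E = 3.492e-15 J.
N = E_total / E_photon = 4.50e14.

4.50e14 photons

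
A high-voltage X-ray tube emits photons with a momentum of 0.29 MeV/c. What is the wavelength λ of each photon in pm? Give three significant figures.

4.28 pm

In SI units: p = 0.29 MeV/c = 1.5498e-22 kg·m/s.
Apply λ = h/p: λ = 4.275e-12 m.
Converting to pm: λ = 4.275 pm ≈ 4.28 pm.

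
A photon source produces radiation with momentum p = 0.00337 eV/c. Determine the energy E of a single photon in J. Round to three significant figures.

First convert: p = 0.00337 eV/c = 1.8010 × 10^-30 kg·m/s.
Apply E = pc: E = 5.399 × 10^-22 J.
So E ≈ 5.40 × 10^-22 J.

5.40 × 10^-22 J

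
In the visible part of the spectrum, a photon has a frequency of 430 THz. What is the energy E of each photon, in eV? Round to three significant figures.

1.78 eV

Use h = 6.62607015·10^-34 J·s, 1 eV = 1.602176634·10^-19 J.
Convert to SI: f = 430 THz = 4.3·10^14 Hz.
Since E = hf for a photon, E = 2.849·10^-19 J.
Converting to eV: E = 1.778 eV ≈ 1.78 eV.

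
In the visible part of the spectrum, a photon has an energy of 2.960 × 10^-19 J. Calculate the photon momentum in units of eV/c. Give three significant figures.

Use c = 2.99792458 × 10^8 m/s, 1 eV = 1.602176634 × 10^-19 J.
The photon relation is p = E/c, giving p = 9.873 × 10^-28 kg·m/s.
Converting to eV/c: p = 1.847 eV/c ≈ 1.85 eV/c.

1.85 eV/c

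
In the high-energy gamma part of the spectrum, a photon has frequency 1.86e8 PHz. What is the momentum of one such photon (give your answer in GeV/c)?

0.769 GeV/c

Convert to SI: f = 1.86e8 PHz = 1.86e23 Hz.
Apply p = hf/c: p = 4.111e-19 kg·m/s.
Converting to GeV/c: p = 0.7692 GeV/c ≈ 0.769 GeV/c.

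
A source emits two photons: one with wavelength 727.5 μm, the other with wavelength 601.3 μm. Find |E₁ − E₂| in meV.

0.358 meV

Using E = hc/λ: E₁ = 2.7305·10^-22 J, E₂ = 3.3036·10^-22 J.
|ΔE| = |2.7305·10^-22 − 3.3036·10^-22| = 5.73·10^-23 J = 0.358 meV.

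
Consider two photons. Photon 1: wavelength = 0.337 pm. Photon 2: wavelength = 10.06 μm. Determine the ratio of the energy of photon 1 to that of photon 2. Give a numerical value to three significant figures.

2.99e7

E_1 = 5.894e-13 J (from wavelength = 0.337 pm, via E = hc/λ).
E_2 = 1.975e-20 J (from wavelength = 10.06 μm, via E = hc/λ).
Ratio = 5.894e-13 / 1.975e-20 = 2.99e7.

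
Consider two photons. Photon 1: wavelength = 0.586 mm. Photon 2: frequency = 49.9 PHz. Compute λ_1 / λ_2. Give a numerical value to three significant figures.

9.75e4

λ_1 = 5.860e-4 m (from wavelength = 0.586 mm, via λ given directly).
λ_2 = 6.008e-9 m (from frequency = 49.9 PHz, via λ = c/f).
Ratio = 5.860e-4 / 6.008e-9 = 9.75e4.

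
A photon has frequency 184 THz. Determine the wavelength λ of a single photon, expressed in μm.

1.63 μm

In SI units: f = 184 THz = 1.84 × 10^14 Hz.
The photon relation is λ = c/f, giving λ = 1.629 × 10^-6 m.
Converting to μm: λ = 1.629 μm ≈ 1.63 μm.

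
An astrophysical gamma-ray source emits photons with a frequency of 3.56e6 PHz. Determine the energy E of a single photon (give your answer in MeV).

14.7 MeV

(h = 6.62607015e-34 J·s, 1 eV = 1.602176634e-19 J.)
First convert: f = 3.56e6 PHz = 3.56e21 Hz.
The photon relation is E = hf, giving E = 2.359e-12 J.
Converting to MeV: E = 14.72 MeV ≈ 14.7 MeV.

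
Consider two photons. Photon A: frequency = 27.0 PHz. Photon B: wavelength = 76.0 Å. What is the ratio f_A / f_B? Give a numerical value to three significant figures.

0.684

f_A = 2.700·10^16 Hz (from frequency = 27.0 PHz, via f given directly).
f_B = 3.945·10^16 Hz (from wavelength = 76.0 Å, via f = c/λ).
Ratio = 2.700·10^16 / 3.945·10^16 = 0.684.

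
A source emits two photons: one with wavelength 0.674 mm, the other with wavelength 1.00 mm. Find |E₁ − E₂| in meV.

Using E = hc/λ: E₁ = 2.947e-22 J, E₂ = 1.986e-22 J.
|ΔE| = |2.947e-22 − 1.986e-22| = 9.61e-23 J = 0.600 meV.

0.600 meV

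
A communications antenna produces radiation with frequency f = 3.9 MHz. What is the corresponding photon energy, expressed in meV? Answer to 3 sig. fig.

First convert: f = 3.9 MHz = 3.9 × 10^6 Hz.
Apply E = hf: E = 2.584 × 10^-27 J.
Converting to meV: E = 1.613 × 10^-5 meV ≈ 1.61 × 10^-5 meV.

1.61 × 10^-5 meV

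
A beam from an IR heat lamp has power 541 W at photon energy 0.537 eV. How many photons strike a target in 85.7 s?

5.39 × 10^23 photons

Total energy: E_total = P·t = 541 × 85.7 = 46360 J.
Per-photon energy: E = 8.604 × 10^-20 J.
N = E_total / E_photon = 5.39 × 10^23.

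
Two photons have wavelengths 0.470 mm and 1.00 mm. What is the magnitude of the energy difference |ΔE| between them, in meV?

1.40 meV

Using E = hc/λ: E₁ = 4.226 × 10^-22 J, E₂ = 1.986 × 10^-22 J.
|ΔE| = |4.226 × 10^-22 − 1.986 × 10^-22| = 2.24 × 10^-22 J = 1.40 meV.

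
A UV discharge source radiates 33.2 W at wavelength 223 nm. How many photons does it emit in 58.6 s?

2.18 × 10^21 photons

Total energy: E_total = P·t = 33.2 × 58.6 = 1946 J.
Per-photon energy: E = 8.908 × 10^-19 J.
N = E_total / E_photon = 2.18 × 10^21.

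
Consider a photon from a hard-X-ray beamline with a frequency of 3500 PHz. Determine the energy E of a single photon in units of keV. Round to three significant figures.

First convert: f = 3500 PHz = 3.5e18 Hz.
For a photon E = hf, so E = 2.319e-15 J.
Converting to keV: E = 14.47 keV ≈ 14.5 keV.

14.5 keV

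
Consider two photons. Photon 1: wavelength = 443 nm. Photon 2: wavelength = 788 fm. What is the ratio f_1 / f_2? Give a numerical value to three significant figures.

1.78e-6

f_1 = 6.767e14 Hz (from wavelength = 443 nm, via f = c/λ).
f_2 = 3.804e20 Hz (from wavelength = 788 fm, via f = c/λ).
Ratio = 6.767e14 / 3.804e20 = 1.78e-6.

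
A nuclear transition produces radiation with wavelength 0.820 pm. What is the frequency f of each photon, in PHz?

In SI units: λ = 0.820 pm = 8.20 × 10^-13 m.
For a photon f = c/λ, so f = 3.656 × 10^20 Hz.
Converting to PHz: f = 365600 PHz ≈ 3.66 × 10^5 PHz.

3.66 × 10^5 PHz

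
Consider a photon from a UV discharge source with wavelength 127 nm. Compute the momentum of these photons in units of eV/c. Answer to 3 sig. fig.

9.76 eV/c

Convert to SI: λ = 127 nm = 1.27 × 10^-7 m.
Since p = h/λ for a photon, p = 5.217 × 10^-27 kg·m/s.
Converting to eV/c: p = 9.763 eV/c ≈ 9.76 eV/c.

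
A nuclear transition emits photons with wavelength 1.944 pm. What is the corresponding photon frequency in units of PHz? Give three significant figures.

1.54 × 10^5 PHz

Use c = 2.99792458 × 10^8 m/s.
Convert to SI: λ = 1.944 pm = 1.944 × 10^-12 m.
Since f = c/λ for a photon, f = 1.542 × 10^20 Hz.
Converting to PHz: f = 154200 PHz ≈ 1.54 × 10^5 PHz.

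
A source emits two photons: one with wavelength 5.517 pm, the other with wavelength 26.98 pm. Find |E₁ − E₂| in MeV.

0.179 MeV

Using E = hc/λ: E₁ = 3.6006 × 10^-14 J, E₂ = 7.3627 × 10^-15 J.
|ΔE| = |3.6006 × 10^-14 − 7.3627 × 10^-15| = 2.86 × 10^-14 J = 0.179 MeV.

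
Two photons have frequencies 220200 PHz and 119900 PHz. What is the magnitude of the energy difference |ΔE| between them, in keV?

Using E = hf: E₁ = 1.4591e-13 J, E₂ = 7.9447e-14 J.
|ΔE| = |1.4591e-13 − 7.9447e-14| = 6.65e-14 J = 415 keV.

415 keV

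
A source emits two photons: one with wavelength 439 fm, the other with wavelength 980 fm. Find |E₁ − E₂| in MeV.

1.56 MeV

Using E = hc/λ: E₁ = 4.525 × 10^-13 J, E₂ = 2.027 × 10^-13 J.
|ΔE| = |4.525 × 10^-13 − 2.027 × 10^-13| = 2.50 × 10^-13 J = 1.56 MeV.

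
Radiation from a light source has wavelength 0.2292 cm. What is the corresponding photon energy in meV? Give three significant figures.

In SI units: λ = 0.2292 cm = 0.002292 m.
For a photon E = hc/λ, so E = 8.667·10^-23 J.
Converting to meV: E = 0.5409 meV ≈ 0.541 meV.

0.541 meV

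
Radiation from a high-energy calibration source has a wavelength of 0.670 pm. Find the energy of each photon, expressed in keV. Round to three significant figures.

Use h = 6.62607015e-34 J·s, c = 2.99792458e8 m/s, 1 eV = 1.602176634e-19 J.
Convert to SI: λ = 0.670 pm = 6.70e-13 m.
Apply E = hc/λ: E = 2.965e-13 J.
Converting to keV: E = 1851 keV ≈ 1850 keV.

1850 keV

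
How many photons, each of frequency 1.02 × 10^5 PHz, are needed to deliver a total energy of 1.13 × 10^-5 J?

1.67 × 10^8 photons

Per-photon energy: E = 6.759 × 10^-14 J (from frequency = 1.02 × 10^5 PHz).
N = E_total / E_photon = 1.13 × 10^-5 J / 6.759 × 10^-14 J = 1.67 × 10^8.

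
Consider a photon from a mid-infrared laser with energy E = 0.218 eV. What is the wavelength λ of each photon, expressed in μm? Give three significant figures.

Convert to SI: E = 0.218 eV = 3.4927·10^-20 J.
For a photon λ = hc/E, so λ = 5.687·10^-6 m.
Converting to μm: λ = 5.687 μm ≈ 5.69 μm.

5.69 μm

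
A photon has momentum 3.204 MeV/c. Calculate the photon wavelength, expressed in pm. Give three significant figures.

(h = 6.62607015e-34 J·s, c = 2.99792458e8 m/s, 1 eV = 1.602176634e-19 J.)
First convert: p = 3.204 MeV/c = 1.7123e-21 kg·m/s.
Since λ = h/p for a photon, λ = 3.870e-13 m.
Converting to pm: λ = 0.3870 pm ≈ 0.387 pm.

0.387 pm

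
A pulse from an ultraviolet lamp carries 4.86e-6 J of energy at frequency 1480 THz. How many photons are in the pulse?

4.96e12 photons

Per-photon energy: E = 9.807e-19 J (from frequency = 1480 THz).
N = E_total / E_photon = 4.86e-6 J / 9.807e-19 J = 4.96e12.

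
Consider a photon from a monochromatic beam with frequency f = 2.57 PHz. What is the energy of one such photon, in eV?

Use h = 6.62607015 × 10^-34 J·s, 1 eV = 1.602176634 × 10^-19 J.
First convert: f = 2.57 PHz = 2.57 × 10^15 Hz.
Since E = hf for a photon, E = 1.703 × 10^-18 J.
Converting to eV: E = 10.63 eV ≈ 10.6 eV.

10.6 eV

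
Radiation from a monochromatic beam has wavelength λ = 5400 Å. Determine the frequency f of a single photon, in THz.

555 THz

First convert: λ = 5400 Å = 5.40e-7 m.
Since f = c/λ for a photon, f = 5.552e14 Hz.
Converting to THz: f = 555.2 THz ≈ 555 THz.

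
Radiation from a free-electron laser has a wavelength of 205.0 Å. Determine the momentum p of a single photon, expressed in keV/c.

0.0605 keV/c

Convert to SI: λ = 205.0 Å = 2.050e-8 m.
Apply p = h/λ: p = 3.232e-26 kg·m/s.
Converting to keV/c: p = 0.06048 keV/c ≈ 0.0605 keV/c.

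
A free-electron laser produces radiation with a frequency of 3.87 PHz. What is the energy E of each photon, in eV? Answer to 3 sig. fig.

16.0 eV

First convert: f = 3.87 PHz = 3.87e15 Hz.
Apply E = hf: E = 2.564e-18 J.
Converting to eV: E = 16.01 eV ≈ 16.0 eV.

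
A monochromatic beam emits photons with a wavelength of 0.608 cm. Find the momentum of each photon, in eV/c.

2.04e-4 eV/c

(h = 6.62607015e-34 J·s, c = 2.99792458e8 m/s, 1 eV = 1.602176634e-19 J.)
In SI units: λ = 0.608 cm = 0.00608 m.
For a photon p = h/λ, so p = 1.090e-31 kg·m/s.
Converting to eV/c: p = 2.039e-4 eV/c ≈ 2.04e-4 eV/c.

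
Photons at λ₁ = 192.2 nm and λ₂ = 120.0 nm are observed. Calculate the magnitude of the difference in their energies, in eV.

Using E = hc/λ: E₁ = 1.0335 × 10^-18 J, E₂ = 1.6554 × 10^-18 J.
|ΔE| = |1.0335 × 10^-18 − 1.6554 × 10^-18| = 6.22 × 10^-19 J = 3.88 eV.

3.88 eV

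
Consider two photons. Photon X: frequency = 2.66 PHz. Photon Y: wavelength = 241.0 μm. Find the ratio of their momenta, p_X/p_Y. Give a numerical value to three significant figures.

2140

p_X = 5.879 × 10^-27 kg·m/s (from frequency = 2.66 PHz, via p = hf/c).
p_Y = 2.749 × 10^-30 kg·m/s (from wavelength = 241.0 μm, via p = h/λ).
Ratio = 5.879 × 10^-27 / 2.749 × 10^-30 = 2140.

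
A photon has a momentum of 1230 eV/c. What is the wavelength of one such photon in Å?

Take h = 6.62607015e-34 J·s, c = 2.99792458e8 m/s, 1 eV = 1.602176634e-19 J.
Convert to SI: p = 1230 eV/c = 6.5735e-25 kg·m/s.
Apply λ = h/p: λ = 1.008e-9 m.
Converting to Å: λ = 10.08 Å ≈ 10.1 Å.

10.1 Å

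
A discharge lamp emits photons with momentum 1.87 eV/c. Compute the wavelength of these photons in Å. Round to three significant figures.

First convert: p = 1.87 eV/c = 9.9938 × 10^-28 kg·m/s.
Since λ = h/p for a photon, λ = 6.630 × 10^-7 m.
Converting to Å: λ = 6630 Å ≈ 6630 Å.

6630 Å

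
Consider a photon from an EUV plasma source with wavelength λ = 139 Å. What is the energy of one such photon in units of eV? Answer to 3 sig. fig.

89.2 eV

Take h = 6.62607015 × 10^-34 J·s, c = 2.99792458 × 10^8 m/s, 1 eV = 1.602176634 × 10^-19 J.
First convert: λ = 139 Å = 1.39 × 10^-8 m.
For a photon E = hc/λ, so E = 1.429 × 10^-17 J.
Converting to eV: E = 89.20 eV ≈ 89.2 eV.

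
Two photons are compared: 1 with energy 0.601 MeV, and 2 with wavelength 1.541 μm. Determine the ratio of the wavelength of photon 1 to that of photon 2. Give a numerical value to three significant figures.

λ_1 = 2.063e-12 m (from energy = 0.601 MeV, via λ = hc/E).
λ_2 = 1.541e-6 m (from wavelength = 1.541 μm, via λ given directly).
Ratio = 2.063e-12 / 1.541e-6 = 1.34e-6.

1.34e-6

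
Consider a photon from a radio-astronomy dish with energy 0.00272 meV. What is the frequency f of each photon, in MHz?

658 MHz

(h = 6.62607015 × 10^-34 J·s, 1 eV = 1.602176634 × 10^-19 J.)
In SI units: E = 0.00272 meV = 4.3579 × 10^-25 J.
The photon relation is f = E/h, giving f = 6.577 × 10^8 Hz.
Converting to MHz: f = 657.7 MHz ≈ 658 MHz.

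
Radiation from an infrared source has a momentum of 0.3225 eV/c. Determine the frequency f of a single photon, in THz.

78.0 THz

First convert: p = 0.3225 eV/c = 1.7235·10^-28 kg·m/s.
Apply f = pc/h: f = 7.798·10^13 Hz.
Converting to THz: f = 77.98 THz ≈ 78.0 THz.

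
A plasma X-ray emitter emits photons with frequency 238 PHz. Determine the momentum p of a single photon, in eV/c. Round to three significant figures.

984 eV/c

In SI units: f = 238 PHz = 2.38·10^17 Hz.
The photon relation is p = hf/c, giving p = 5.260·10^-25 kg·m/s.
Converting to eV/c: p = 984.3 eV/c ≈ 984 eV/c.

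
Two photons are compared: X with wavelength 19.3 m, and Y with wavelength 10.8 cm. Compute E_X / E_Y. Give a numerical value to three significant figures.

5.60·10^-3

E_X = 1.029·10^-26 J (from wavelength = 19.3 m, via E = hc/λ).
E_Y = 1.839·10^-24 J (from wavelength = 10.8 cm, via E = hc/λ).
Ratio = 1.029·10^-26 / 1.839·10^-24 = 5.60·10^-3.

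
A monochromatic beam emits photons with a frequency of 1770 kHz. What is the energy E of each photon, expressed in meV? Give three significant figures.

7.32·10^-6 meV

In SI units: f = 1770 kHz = 1.770·10^6 Hz.
Since E = hf for a photon, E = 1.173·10^-27 J.
Converting to meV: E = 7.320·10^-6 meV ≈ 7.32·10^-6 meV.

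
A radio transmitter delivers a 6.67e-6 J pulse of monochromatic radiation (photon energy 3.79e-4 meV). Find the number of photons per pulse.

1.10e20 photons

Per-photon energy: E = 6.072e-26 J (from energy = 3.79e-4 meV).
N = E_total / E_photon = 6.67e-6 J / 6.072e-26 J = 1.10e20.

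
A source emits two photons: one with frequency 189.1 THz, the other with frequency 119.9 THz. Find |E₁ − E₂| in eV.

0.286 eV

Using E = hf: E₁ = 1.2530e-19 J, E₂ = 7.9447e-20 J.
|ΔE| = |1.2530e-19 − 7.9447e-20| = 4.59e-20 J = 0.286 eV.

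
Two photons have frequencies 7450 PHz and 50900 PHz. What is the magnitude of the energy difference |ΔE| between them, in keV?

Using E = hf: E₁ = 4.936e-15 J, E₂ = 3.373e-14 J.
|ΔE| = |4.936e-15 − 3.373e-14| = 2.88e-14 J = 180 keV.

180 keV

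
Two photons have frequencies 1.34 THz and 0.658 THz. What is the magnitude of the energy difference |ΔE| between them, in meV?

Using E = hf: E₁ = 8.879e-22 J, E₂ = 4.360e-22 J.
|ΔE| = |8.879e-22 − 4.360e-22| = 4.52e-22 J = 2.82 meV.

2.82 meV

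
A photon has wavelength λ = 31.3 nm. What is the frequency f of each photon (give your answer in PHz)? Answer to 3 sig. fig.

9.58 PHz

Use c = 2.99792458e8 m/s.
Convert to SI: λ = 31.3 nm = 3.13e-8 m.
Apply f = c/λ: f = 9.578e15 Hz.
Converting to PHz: f = 9.578 PHz ≈ 9.58 PHz.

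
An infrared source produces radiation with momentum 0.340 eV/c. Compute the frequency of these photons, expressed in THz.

82.2 THz

In SI units: p = 0.340 eV/c = 1.8171 × 10^-28 kg·m/s.
Apply f = pc/h: f = 8.221 × 10^13 Hz.
Converting to THz: f = 82.21 THz ≈ 82.2 THz.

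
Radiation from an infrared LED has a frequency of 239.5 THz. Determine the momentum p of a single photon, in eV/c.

0.990 eV/c

Use h = 6.62607015 × 10^-34 J·s, c = 2.99792458 × 10^8 m/s, 1 eV = 1.602176634 × 10^-19 J.
First convert: f = 239.5 THz = 2.395 × 10^14 Hz.
The photon relation is p = hf/c, giving p = 5.293 × 10^-28 kg·m/s.
Converting to eV/c: p = 0.9905 eV/c ≈ 0.990 eV/c.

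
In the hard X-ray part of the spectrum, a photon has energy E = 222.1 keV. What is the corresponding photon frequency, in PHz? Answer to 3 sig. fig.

Use h = 6.62607015e-34 J·s, 1 eV = 1.602176634e-19 J.
First convert: E = 222.1 keV = 3.5584e-14 J.
The photon relation is f = E/h, giving f = 5.370e19 Hz.
Converting to PHz: f = 53700 PHz ≈ 5.37e4 PHz.

5.37e4 PHz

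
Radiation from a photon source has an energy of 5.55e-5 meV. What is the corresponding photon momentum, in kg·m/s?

2.97e-35 kg·m/s

In SI units: E = 5.55e-5 meV = 8.8921e-27 J.
The photon relation is p = E/c, giving p = 2.966e-35 kg·m/s.
So p ≈ 2.97e-35 kg·m/s.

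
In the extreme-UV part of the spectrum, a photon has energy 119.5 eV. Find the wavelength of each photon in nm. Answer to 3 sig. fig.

10.4 nm

Take h = 6.62607015e-34 J·s, c = 2.99792458e8 m/s, 1 eV = 1.602176634e-19 J.
Convert to SI: E = 119.5 eV = 1.9146e-17 J.
Since λ = hc/E for a photon, λ = 1.038e-8 m.
Converting to nm: λ = 10.38 nm ≈ 10.4 nm.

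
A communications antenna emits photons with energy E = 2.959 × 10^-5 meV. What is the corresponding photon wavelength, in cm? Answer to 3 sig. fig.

4190 cm

Use h = 6.62607015 × 10^-34 J·s, c = 2.99792458 × 10^8 m/s, 1 eV = 1.602176634 × 10^-19 J.
Convert to SI: E = 2.959 × 10^-5 meV = 4.7408 × 10^-27 J.
For a photon λ = hc/E, so λ = 41.90 m.
Converting to cm: λ = 4190 cm ≈ 4190 cm.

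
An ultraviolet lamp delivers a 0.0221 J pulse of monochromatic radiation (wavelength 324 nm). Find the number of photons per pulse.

Per-photon energy: E = 6.131 × 10^-19 J (from wavelength = 324 nm).
N = E_total / E_photon = 0.0221 J / 6.131 × 10^-19 J = 3.60 × 10^16.

3.60 × 10^16 photons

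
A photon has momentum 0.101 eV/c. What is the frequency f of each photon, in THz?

24.4 THz

(h = 6.62607015·10^-34 J·s, c = 2.99792458·10^8 m/s, 1 eV = 1.602176634·10^-19 J.)
Convert to SI: p = 0.101 eV/c = 5.3977·10^-29 kg·m/s.
For a photon f = pc/h, so f = 2.442·10^13 Hz.
Converting to THz: f = 24.42 THz ≈ 24.4 THz.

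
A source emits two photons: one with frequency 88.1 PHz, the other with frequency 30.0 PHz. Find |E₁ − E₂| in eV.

240 eV

Using E = hf: E₁ = 5.838·10^-17 J, E₂ = 1.988·10^-17 J.
|ΔE| = |5.838·10^-17 − 1.988·10^-17| = 3.85·10^-17 J = 240 eV.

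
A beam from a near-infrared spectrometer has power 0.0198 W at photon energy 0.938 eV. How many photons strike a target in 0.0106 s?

Total energy: E_total = P·t = 0.0198 × 0.0106 = 2.099e-4 J.
Per-photon energy: E = 1.503e-19 J.
N = E_total / E_photon = 1.40e15.

1.40e15 photons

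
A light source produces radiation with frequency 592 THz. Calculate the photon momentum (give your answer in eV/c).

2.45 eV/c

(h = 6.62607015 × 10^-34 J·s, c = 2.99792458 × 10^8 m/s, 1 eV = 1.602176634 × 10^-19 J.)
Convert to SI: f = 592 THz = 5.92 × 10^14 Hz.
Since p = hf/c for a photon, p = 1.308 × 10^-27 kg·m/s.
Converting to eV/c: p = 2.448 eV/c ≈ 2.45 eV/c.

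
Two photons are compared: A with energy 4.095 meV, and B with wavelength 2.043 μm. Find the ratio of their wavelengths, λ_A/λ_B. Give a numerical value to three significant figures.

λ_A = 3.028e-4 m (from energy = 4.095 meV, via λ = hc/E).
λ_B = 2.043e-6 m (from wavelength = 2.043 μm, via λ given directly).
Ratio = 3.028e-4 / 2.043e-6 = 148.

148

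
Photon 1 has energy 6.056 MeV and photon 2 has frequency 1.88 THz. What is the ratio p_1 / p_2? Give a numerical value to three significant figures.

7.79 × 10^8

p_1 = 3.236 × 10^-21 kg·m/s (from energy = 6.056 MeV, via p = E/c).
p_2 = 4.155 × 10^-30 kg·m/s (from frequency = 1.88 THz, via p = hf/c).
Ratio = 3.236 × 10^-21 / 4.155 × 10^-30 = 7.79 × 10^8.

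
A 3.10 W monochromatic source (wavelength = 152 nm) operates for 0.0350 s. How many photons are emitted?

8.30e16 photons

Total energy: E_total = P·t = 3.10 × 0.0350 = 0.1085 J.
Per-photon energy: E = 1.307e-18 J.
N = E_total / E_photon = 8.30e16.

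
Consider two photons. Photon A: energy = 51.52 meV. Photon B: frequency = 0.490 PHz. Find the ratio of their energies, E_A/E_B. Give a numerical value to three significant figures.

0.0254

E_A = 8.254 × 10^-21 J (from energy = 51.52 meV, via E given directly).
E_B = 3.247 × 10^-19 J (from frequency = 0.490 PHz, via E = hf).
Ratio = 8.254 × 10^-21 / 3.247 × 10^-19 = 0.0254.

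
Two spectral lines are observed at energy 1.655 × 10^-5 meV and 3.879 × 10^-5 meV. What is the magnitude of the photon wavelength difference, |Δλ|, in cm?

4300 cm

Using λ = hc/E: λ₁ = 74.915 m, λ₂ = 31.963 m.
|Δλ| = |74.915 − 31.963| = 43.0 m = 4300 cm.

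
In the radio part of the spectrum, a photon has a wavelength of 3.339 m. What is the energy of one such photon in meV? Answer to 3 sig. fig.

3.71e-4 meV

(h = 6.62607015e-34 J·s, c = 2.99792458e8 m/s, 1 eV = 1.602176634e-19 J.)
The photon relation is E = hc/λ, giving E = 5.949e-26 J.
Converting to meV: E = 3.713e-4 meV ≈ 3.71e-4 meV.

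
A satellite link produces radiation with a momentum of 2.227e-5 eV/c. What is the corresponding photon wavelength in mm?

55.7 mm

Convert to SI: p = 2.227e-5 eV/c = 1.1902e-32 kg·m/s.
Since λ = h/p for a photon, λ = 0.05567 m.
Converting to mm: λ = 55.67 mm ≈ 55.7 mm.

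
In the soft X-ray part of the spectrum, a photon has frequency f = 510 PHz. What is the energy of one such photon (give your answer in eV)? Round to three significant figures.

Use h = 6.62607015e-34 J·s, 1 eV = 1.602176634e-19 J.
Convert to SI: f = 510 PHz = 5.10e17 Hz.
Apply E = hf: E = 3.379e-16 J.
Converting to eV: E = 2109 eV ≈ 2110 eV.

2110 eV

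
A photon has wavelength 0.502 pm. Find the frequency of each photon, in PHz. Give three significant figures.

5.97 × 10^5 PHz

Take c = 2.99792458 × 10^8 m/s.
Convert to SI: λ = 0.502 pm = 5.02 × 10^-13 m.
For a photon f = c/λ, so f = 5.972 × 10^20 Hz.
Converting to PHz: f = 597200 PHz ≈ 5.97 × 10^5 PHz.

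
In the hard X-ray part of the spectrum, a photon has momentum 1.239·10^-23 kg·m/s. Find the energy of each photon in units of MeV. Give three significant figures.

For a photon E = pc, so E = 3.714·10^-15 J.
Converting to MeV: E = 0.02318 MeV ≈ 0.0232 MeV.

0.0232 MeV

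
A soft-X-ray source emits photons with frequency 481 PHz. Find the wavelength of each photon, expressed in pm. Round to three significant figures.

In SI units: f = 481 PHz = 4.81 × 10^17 Hz.
Since λ = c/f for a photon, λ = 6.233 × 10^-10 m.
Converting to pm: λ = 623.3 pm ≈ 623 pm.

623 pm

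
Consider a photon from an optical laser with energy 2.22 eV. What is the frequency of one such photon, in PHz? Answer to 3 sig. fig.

0.537 PHz

Take h = 6.62607015 × 10^-34 J·s, 1 eV = 1.602176634 × 10^-19 J.
In SI units: E = 2.22 eV = 3.5568 × 10^-19 J.
Since f = E/h for a photon, f = 5.368 × 10^14 Hz.
Converting to PHz: f = 0.5368 PHz ≈ 0.537 PHz.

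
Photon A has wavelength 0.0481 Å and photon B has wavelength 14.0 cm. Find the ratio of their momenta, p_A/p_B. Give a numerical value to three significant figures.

2.91 × 10^10

p_A = 1.378 × 10^-22 kg·m/s (from wavelength = 0.0481 Å, via p = h/λ).
p_B = 4.733 × 10^-33 kg·m/s (from wavelength = 14.0 cm, via p = h/λ).
Ratio = 1.378 × 10^-22 / 4.733 × 10^-33 = 2.91 × 10^10.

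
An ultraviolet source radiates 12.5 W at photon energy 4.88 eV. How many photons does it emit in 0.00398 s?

6.36 × 10^16 photons

Total energy: E_total = P·t = 12.5 × 0.00398 = 0.04975 J.
Per-photon energy: E = 7.819 × 10^-19 J.
N = E_total / E_photon = 6.36 × 10^16.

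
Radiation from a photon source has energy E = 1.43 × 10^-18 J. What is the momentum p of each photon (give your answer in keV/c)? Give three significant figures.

Take c = 2.99792458 × 10^8 m/s, 1 eV = 1.602176634 × 10^-19 J.
For a photon p = E/c, so p = 4.770 × 10^-27 kg·m/s.
Converting to keV/c: p = 0.008925 keV/c ≈ 8.93 × 10^-3 keV/c.

8.93 × 10^-3 keV/c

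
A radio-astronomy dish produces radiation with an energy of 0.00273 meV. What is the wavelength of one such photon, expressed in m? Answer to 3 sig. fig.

In SI units: E = 0.00273 meV = 4.3739·10^-25 J.
Apply λ = hc/E: λ = 0.4542 m.
So λ ≈ 0.454 m.

0.454 m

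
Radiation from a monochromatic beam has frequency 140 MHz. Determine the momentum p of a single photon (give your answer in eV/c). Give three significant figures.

5.79e-7 eV/c

In SI units: f = 140 MHz = 1.4e8 Hz.
Apply p = hf/c: p = 3.094e-34 kg·m/s.
Converting to eV/c: p = 5.790e-7 eV/c ≈ 5.79e-7 eV/c.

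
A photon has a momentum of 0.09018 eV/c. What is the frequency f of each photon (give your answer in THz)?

Use h = 6.62607015e-34 J·s, c = 2.99792458e8 m/s, 1 eV = 1.602176634e-19 J.
Convert to SI: p = 0.09018 eV/c = 4.8195e-29 kg·m/s.
The photon relation is f = pc/h, giving f = 2.181e13 Hz.
Converting to THz: f = 21.81 THz ≈ 21.8 THz.

21.8 THz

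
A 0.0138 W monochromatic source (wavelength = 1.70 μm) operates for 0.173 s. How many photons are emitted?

2.04e16 photons

Total energy: E_total = P·t = 0.0138 × 0.173 = 0.002387 J.
Per-photon energy: E = 1.168e-19 J.
N = E_total / E_photon = 2.04e16.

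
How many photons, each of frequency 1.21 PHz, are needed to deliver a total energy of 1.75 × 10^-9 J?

2.18 × 10^9 photons

Per-photon energy: E = 8.018 × 10^-19 J (from frequency = 1.21 PHz).
N = E_total / E_photon = 1.75 × 10^-9 J / 8.018 × 10^-19 J = 2.18 × 10^9.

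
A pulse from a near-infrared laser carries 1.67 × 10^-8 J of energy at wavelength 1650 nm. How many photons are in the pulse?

Per-photon energy: E = 1.204 × 10^-19 J (from wavelength = 1650 nm).
N = E_total / E_photon = 1.67 × 10^-8 J / 1.204 × 10^-19 J = 1.39 × 10^11.

1.39 × 10^11 photons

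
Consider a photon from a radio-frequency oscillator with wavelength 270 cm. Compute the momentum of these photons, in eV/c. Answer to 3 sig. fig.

4.59e-7 eV/c

In SI units: λ = 270 cm = 2.70 m.
Apply p = h/λ: p = 2.454e-34 kg·m/s.
Converting to eV/c: p = 4.592e-7 eV/c ≈ 4.59e-7 eV/c.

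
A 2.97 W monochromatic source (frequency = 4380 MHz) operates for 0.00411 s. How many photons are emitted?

4.21 × 10^21 photons

Total energy: E_total = P·t = 2.97 × 0.00411 = 0.01221 J.
Per-photon energy: E = 2.902 × 10^-24 J.
N = E_total / E_photon = 4.21 × 10^21.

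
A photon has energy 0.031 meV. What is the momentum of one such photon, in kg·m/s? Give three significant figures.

1.66 × 10^-32 kg·m/s

First convert: E = 0.031 meV = 4.9667 × 10^-24 J.
Apply p = E/c: p = 1.657 × 10^-32 kg·m/s.
So p ≈ 1.66 × 10^-32 kg·m/s.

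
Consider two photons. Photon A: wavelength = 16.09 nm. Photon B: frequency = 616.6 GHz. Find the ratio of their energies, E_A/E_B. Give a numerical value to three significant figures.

3.02 × 10^4

E_A = 1.235 × 10^-17 J (from wavelength = 16.09 nm, via E = hc/λ).
E_B = 4.086 × 10^-22 J (from frequency = 616.6 GHz, via E = hf).
Ratio = 1.235 × 10^-17 / 4.086 × 10^-22 = 3.02 × 10^4.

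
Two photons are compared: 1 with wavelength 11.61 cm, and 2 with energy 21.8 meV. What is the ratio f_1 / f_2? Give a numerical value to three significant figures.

f_1 = 2.582e9 Hz (from wavelength = 11.61 cm, via f = c/λ).
f_2 = 5.271e12 Hz (from energy = 21.8 meV, via f = E/h).
Ratio = 2.582e9 / 5.271e12 = 4.90e-4.

4.90e-4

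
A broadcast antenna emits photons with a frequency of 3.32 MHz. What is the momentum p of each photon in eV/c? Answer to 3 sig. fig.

Take h = 6.62607015 × 10^-34 J·s, c = 2.99792458 × 10^8 m/s, 1 eV = 1.602176634 × 10^-19 J.
Convert to SI: f = 3.32 MHz = 3.32 × 10^6 Hz.
Apply p = hf/c: p = 7.338 × 10^-36 kg·m/s.
Converting to eV/c: p = 1.373 × 10^-8 eV/c ≈ 1.37 × 10^-8 eV/c.

1.37 × 10^-8 eV/c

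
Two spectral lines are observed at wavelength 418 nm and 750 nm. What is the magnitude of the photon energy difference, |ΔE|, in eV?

1.31 eV

Using E = hc/λ: E₁ = 4.752 × 10^-19 J, E₂ = 2.649 × 10^-19 J.
|ΔE| = |4.752 × 10^-19 − 2.649 × 10^-19| = 2.10 × 10^-19 J = 1.31 eV.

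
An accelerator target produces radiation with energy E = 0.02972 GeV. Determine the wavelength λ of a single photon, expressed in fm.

First convert: E = 0.02972 GeV = 4.7617·10^-12 J.
The photon relation is λ = hc/E, giving λ = 4.172·10^-14 m.
Converting to fm: λ = 41.72 fm ≈ 41.7 fm.

41.7 fm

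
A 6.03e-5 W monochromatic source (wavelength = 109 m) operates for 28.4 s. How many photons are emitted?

Total energy: E_total = P·t = 6.03e-5 × 28.4 = 0.001713 J.
Per-photon energy: E = 1.822e-27 J.
N = E_total / E_photon = 9.40e23.

9.40e23 photons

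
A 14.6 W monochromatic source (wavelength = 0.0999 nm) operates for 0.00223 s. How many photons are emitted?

1.64 × 10^13 photons

Total energy: E_total = P·t = 14.6 × 0.00223 = 0.03256 J.
Per-photon energy: E = 1.988 × 10^-15 J.
N = E_total / E_photon = 1.64 × 10^13.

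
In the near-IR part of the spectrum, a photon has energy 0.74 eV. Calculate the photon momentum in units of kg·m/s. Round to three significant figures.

3.95e-28 kg·m/s

In SI units: E = 0.74 eV = 1.1856e-19 J.
For a photon p = E/c, so p = 3.955e-28 kg·m/s.
So p ≈ 3.95e-28 kg·m/s.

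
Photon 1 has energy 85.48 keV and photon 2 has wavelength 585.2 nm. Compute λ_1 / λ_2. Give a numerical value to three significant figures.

λ_1 = 1.450 × 10^-11 m (from energy = 85.48 keV, via λ = hc/E).
λ_2 = 5.852 × 10^-7 m (from wavelength = 585.2 nm, via λ given directly).
Ratio = 1.450 × 10^-11 / 5.852 × 10^-7 = 2.48 × 10^-5.

2.48 × 10^-5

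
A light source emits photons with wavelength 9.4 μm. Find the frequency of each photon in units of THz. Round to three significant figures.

In SI units: λ = 9.4 μm = 9.4e-6 m.
The photon relation is f = c/λ, giving f = 3.189e13 Hz.
Converting to THz: f = 31.89 THz ≈ 31.9 THz.

31.9 THz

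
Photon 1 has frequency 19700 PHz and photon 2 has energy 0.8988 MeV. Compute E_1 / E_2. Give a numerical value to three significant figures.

0.0906

E_1 = 1.305e-14 J (from frequency = 19700 PHz, via E = hf).
E_2 = 1.440e-13 J (from energy = 0.8988 MeV, via E given directly).
Ratio = 1.305e-14 / 1.440e-13 = 0.0906.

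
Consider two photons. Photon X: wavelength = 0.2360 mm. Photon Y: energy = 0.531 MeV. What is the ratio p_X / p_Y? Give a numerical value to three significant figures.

p_X = 2.808 × 10^-30 kg·m/s (from wavelength = 0.2360 mm, via p = h/λ).
p_Y = 2.838 × 10^-22 kg·m/s (from energy = 0.531 MeV, via p = E/c).
Ratio = 2.808 × 10^-30 / 2.838 × 10^-22 = 9.89 × 10^-9.

9.89 × 10^-9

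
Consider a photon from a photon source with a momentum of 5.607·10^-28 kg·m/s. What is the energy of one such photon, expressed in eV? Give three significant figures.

(c = 2.99792458·10^8 m/s, 1 eV = 1.602176634·10^-19 J.)
Apply E = pc: E = 1.681·10^-19 J.
Converting to eV: E = 1.049 eV ≈ 1.05 eV.

1.05 eV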